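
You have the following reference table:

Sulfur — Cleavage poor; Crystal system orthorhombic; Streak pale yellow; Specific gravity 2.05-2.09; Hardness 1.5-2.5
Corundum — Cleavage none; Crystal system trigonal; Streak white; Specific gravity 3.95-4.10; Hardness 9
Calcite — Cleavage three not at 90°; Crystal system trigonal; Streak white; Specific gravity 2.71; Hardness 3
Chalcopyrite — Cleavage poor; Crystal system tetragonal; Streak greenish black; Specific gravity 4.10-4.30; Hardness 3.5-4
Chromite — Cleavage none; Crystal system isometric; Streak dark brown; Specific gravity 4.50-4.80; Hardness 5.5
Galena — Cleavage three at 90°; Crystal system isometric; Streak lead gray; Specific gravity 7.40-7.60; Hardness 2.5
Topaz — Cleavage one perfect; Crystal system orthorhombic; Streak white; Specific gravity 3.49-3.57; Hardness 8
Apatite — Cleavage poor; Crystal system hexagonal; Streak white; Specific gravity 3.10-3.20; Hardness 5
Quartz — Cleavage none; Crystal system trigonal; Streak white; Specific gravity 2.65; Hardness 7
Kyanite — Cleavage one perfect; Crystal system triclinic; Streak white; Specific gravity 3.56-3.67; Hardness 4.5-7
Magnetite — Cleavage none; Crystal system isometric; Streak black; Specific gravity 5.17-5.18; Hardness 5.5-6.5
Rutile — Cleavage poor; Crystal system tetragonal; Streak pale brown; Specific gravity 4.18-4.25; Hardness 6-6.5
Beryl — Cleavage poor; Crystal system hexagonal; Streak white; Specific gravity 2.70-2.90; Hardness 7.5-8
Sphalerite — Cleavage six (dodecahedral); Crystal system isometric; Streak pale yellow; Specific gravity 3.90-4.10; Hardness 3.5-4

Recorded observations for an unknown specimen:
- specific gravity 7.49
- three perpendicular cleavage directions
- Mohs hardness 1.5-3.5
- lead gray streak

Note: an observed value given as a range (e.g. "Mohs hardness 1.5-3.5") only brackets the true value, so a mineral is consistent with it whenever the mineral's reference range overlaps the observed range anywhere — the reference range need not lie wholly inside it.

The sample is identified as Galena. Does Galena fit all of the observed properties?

Consistent

Specific gravity 7.49 — fits Galena (SG 7.40-7.60).
Three perpendicular cleavage directions — fits Galena (cleavage three at 90°).
Mohs hardness 1.5-3.5 — fits Galena (hardness 2.5).
Lead gray streak — fits Galena (lead gray streak).
All observations are consistent with the tabulated values for Galena.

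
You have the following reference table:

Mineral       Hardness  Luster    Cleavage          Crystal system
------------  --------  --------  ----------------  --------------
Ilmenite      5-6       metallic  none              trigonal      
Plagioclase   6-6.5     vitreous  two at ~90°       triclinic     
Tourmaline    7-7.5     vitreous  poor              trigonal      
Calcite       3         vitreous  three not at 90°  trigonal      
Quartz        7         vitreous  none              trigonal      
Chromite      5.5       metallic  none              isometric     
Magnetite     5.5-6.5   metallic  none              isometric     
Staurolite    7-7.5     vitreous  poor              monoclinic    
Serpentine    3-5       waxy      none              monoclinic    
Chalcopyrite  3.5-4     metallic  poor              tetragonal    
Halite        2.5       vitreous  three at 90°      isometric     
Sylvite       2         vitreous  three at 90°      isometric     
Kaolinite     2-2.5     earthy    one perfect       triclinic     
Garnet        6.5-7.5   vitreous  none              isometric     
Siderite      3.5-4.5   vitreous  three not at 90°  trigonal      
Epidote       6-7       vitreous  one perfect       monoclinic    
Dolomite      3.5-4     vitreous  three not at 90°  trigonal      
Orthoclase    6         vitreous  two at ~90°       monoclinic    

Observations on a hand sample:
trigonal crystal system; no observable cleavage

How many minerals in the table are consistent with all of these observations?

2

Trigonal crystal system: Ilmenite, Tourmaline, Calcite, Quartz, Siderite, Dolomite remain.
No observable cleavage: only Ilmenite, Quartz remain.
Consistent with every observation: Ilmenite, Quartz.
That is 2 minerals.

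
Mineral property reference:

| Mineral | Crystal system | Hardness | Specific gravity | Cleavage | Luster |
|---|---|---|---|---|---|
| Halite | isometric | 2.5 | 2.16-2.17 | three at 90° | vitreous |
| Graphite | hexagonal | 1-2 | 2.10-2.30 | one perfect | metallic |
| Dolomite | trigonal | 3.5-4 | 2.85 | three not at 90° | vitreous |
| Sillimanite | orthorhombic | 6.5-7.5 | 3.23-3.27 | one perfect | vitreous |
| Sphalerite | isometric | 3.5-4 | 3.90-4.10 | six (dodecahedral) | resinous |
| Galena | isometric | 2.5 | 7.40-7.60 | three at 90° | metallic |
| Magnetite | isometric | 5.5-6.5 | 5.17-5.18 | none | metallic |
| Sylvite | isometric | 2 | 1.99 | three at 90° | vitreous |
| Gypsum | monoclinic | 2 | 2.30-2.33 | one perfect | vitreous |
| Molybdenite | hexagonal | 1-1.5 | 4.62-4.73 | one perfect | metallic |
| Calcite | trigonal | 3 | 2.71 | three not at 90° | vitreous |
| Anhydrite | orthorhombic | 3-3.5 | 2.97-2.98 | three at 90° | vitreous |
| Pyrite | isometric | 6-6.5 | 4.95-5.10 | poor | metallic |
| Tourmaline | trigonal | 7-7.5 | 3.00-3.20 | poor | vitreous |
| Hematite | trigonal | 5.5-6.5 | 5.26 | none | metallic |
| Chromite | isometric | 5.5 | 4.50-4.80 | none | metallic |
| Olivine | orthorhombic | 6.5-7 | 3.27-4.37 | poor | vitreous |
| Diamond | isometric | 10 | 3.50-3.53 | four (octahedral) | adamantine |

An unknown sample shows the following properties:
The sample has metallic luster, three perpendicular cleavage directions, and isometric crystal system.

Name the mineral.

Galena

Metallic luster — leaves Graphite, Galena, Magnetite, Molybdenite, Pyrite, Hematite, Chromite.
Three perpendicular cleavage directions — narrows the field to Galena.
Isometric crystal system — no further eliminations.
The only mineral consistent with every observation is Galena.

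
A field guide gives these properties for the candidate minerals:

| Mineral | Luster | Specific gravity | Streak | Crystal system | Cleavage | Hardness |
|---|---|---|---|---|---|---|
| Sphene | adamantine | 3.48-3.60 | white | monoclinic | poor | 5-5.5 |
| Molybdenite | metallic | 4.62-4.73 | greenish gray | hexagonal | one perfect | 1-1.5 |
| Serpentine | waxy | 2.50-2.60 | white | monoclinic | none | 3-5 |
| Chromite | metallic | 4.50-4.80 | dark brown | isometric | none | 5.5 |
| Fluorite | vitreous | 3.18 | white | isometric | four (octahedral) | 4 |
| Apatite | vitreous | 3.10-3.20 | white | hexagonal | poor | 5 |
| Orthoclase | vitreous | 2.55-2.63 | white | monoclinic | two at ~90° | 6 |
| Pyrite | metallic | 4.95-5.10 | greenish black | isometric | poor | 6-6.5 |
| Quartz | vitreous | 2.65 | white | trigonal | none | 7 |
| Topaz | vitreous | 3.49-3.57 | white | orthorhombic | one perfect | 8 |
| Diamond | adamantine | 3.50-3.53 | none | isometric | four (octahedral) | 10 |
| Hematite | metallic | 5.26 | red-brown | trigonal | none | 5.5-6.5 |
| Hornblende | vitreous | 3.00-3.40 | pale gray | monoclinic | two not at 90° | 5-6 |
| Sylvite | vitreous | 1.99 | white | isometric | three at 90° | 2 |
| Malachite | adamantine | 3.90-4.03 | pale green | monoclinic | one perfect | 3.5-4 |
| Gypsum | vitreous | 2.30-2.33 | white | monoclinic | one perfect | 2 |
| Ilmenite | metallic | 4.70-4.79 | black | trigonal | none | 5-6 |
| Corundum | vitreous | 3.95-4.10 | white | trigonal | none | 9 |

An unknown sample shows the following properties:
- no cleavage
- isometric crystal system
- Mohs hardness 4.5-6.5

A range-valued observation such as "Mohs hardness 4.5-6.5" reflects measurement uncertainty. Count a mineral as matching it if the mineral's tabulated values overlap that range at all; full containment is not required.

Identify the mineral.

No cleavage — narrows the field to Serpentine, Chromite, Quartz, Hematite, Ilmenite, Corundum.
Isometric crystal system — only Chromite remains.
Mohs hardness 4.5-6.5 — consistent with all remaining minerals.
Only Chromite satisfies all observations.

Chromite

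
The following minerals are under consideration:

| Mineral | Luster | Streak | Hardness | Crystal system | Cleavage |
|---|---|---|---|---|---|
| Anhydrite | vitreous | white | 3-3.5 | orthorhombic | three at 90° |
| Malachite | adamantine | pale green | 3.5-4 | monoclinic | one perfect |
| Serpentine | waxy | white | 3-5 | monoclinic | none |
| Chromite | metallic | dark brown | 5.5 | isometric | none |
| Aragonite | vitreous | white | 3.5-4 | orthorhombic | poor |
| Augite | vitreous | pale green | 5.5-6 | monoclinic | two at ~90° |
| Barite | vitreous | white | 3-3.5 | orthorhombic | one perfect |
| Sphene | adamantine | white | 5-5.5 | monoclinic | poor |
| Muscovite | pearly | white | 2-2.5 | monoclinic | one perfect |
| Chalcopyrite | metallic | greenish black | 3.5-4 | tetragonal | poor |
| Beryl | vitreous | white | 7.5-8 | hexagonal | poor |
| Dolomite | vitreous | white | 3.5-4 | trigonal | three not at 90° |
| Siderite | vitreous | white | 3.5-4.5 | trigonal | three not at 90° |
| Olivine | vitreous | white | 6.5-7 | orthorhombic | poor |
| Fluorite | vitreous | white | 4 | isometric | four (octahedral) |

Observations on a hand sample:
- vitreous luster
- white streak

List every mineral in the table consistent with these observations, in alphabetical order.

Vitreous luster is inconsistent with Malachite, Serpentine, Chromite, Sphene, Muscovite, Chalcopyrite.
White streak eliminates Augite.
Remaining candidates: Anhydrite, Aragonite, Barite, Beryl, Dolomite, Fluorite, Olivine, Siderite.

Anhydrite, Aragonite, Barite, Beryl, Dolomite, Fluorite, Olivine, Siderite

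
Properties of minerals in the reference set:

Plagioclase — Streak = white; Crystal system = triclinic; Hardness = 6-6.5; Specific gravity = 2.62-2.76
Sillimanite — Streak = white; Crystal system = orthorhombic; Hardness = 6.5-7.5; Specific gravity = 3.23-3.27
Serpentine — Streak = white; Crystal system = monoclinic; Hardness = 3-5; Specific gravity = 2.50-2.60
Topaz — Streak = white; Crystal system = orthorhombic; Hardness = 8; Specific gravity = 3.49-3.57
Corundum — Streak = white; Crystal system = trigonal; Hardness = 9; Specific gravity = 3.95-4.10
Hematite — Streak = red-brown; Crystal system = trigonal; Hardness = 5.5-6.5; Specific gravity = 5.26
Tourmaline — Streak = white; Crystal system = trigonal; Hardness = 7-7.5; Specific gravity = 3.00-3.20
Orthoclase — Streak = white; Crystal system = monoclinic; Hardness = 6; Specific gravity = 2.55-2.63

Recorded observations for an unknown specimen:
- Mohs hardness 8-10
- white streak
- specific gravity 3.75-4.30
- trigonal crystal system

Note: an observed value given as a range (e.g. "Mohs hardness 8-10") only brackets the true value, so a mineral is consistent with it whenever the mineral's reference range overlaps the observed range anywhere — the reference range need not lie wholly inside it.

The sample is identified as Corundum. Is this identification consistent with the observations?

Mohs hardness 8-10 — is consistent with Corundum (hardness 9).
White streak — is consistent with Corundum (white streak).
Specific gravity 3.75-4.30 — is consistent with Corundum (SG 3.95-4.10).
Trigonal crystal system — is consistent with Corundum (trigonal system).
Every observed property is compatible with the reference values for Corundum.

Yes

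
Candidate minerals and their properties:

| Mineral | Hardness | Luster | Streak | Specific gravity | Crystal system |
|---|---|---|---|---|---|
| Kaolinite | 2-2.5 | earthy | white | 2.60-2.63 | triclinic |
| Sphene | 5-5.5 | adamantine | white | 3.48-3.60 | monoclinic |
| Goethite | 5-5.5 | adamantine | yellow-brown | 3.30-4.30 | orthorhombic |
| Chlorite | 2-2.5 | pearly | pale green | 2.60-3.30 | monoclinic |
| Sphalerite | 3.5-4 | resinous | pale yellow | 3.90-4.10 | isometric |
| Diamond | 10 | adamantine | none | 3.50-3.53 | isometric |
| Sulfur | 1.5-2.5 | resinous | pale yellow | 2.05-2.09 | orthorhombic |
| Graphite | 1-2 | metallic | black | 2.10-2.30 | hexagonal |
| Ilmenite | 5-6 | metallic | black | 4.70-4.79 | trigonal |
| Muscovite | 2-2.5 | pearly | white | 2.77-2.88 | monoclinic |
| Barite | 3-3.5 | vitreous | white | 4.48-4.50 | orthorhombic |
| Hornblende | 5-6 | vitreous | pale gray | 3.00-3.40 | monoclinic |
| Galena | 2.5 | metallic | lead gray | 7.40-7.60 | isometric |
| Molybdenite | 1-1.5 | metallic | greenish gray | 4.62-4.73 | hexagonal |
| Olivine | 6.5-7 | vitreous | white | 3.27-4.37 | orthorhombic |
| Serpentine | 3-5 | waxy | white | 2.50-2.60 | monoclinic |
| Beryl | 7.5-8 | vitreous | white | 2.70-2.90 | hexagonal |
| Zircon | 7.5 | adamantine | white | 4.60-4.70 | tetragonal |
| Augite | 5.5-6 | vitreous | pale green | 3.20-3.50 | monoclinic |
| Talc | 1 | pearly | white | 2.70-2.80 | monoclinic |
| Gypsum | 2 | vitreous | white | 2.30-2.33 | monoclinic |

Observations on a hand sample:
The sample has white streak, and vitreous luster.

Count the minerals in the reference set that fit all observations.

4

White streak: only Kaolinite, Sphene, Muscovite, Barite, Olivine, Serpentine, Beryl, Zircon, Talc, Gypsum remain.
Vitreous luster: narrows the field to Barite, Olivine, Beryl, Gypsum.
The minerals that satisfy all observations are Barite, Beryl, Gypsum, Olivine.
That is 4 minerals.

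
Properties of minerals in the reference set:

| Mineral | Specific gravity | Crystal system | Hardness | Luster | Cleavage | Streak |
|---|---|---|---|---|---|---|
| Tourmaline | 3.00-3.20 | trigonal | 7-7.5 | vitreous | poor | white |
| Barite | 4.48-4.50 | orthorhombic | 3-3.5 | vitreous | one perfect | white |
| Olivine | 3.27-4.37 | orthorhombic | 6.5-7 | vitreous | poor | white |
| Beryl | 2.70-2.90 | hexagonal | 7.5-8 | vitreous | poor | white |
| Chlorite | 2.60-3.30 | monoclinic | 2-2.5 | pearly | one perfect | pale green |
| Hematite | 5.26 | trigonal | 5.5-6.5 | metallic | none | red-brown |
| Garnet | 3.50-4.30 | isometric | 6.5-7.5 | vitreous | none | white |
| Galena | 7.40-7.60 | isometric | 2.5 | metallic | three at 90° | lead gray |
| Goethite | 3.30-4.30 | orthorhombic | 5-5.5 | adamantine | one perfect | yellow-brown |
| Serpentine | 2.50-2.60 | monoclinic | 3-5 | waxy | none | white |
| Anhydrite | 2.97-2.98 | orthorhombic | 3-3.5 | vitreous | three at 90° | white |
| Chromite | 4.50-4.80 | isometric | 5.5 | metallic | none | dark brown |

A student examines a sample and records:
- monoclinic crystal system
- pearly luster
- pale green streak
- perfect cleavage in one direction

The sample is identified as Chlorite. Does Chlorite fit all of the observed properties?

Monoclinic crystal system — matches Chlorite (monoclinic system).
Pearly luster — matches Chlorite (pearly luster).
Pale green streak — matches Chlorite (pale green streak).
Perfect cleavage in one direction — matches Chlorite (cleavage one perfect).
All observations are consistent with the tabulated values for Chlorite.

Yes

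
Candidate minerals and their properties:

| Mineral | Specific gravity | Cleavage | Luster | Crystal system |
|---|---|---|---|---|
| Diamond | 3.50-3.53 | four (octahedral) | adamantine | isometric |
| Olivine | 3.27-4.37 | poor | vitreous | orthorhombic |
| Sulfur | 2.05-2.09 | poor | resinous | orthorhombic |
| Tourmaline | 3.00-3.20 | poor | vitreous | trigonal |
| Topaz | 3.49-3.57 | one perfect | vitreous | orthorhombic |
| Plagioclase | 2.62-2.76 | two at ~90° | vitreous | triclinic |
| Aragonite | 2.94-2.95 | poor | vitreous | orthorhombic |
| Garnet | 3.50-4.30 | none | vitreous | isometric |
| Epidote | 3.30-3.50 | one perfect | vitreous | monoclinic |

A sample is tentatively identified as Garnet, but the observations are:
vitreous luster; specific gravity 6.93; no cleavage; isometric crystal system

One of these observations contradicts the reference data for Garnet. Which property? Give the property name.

Vitreous luster: Garnet has vitreous luster — consistent.
Specific gravity 6.93: Garnet has SG 3.50-4.30 — outside the reference range.
No cleavage: Garnet has cleavage none — consistent.
Isometric crystal system: Garnet has isometric system — consistent.
Everything matches except the specific gravity.

specific gravity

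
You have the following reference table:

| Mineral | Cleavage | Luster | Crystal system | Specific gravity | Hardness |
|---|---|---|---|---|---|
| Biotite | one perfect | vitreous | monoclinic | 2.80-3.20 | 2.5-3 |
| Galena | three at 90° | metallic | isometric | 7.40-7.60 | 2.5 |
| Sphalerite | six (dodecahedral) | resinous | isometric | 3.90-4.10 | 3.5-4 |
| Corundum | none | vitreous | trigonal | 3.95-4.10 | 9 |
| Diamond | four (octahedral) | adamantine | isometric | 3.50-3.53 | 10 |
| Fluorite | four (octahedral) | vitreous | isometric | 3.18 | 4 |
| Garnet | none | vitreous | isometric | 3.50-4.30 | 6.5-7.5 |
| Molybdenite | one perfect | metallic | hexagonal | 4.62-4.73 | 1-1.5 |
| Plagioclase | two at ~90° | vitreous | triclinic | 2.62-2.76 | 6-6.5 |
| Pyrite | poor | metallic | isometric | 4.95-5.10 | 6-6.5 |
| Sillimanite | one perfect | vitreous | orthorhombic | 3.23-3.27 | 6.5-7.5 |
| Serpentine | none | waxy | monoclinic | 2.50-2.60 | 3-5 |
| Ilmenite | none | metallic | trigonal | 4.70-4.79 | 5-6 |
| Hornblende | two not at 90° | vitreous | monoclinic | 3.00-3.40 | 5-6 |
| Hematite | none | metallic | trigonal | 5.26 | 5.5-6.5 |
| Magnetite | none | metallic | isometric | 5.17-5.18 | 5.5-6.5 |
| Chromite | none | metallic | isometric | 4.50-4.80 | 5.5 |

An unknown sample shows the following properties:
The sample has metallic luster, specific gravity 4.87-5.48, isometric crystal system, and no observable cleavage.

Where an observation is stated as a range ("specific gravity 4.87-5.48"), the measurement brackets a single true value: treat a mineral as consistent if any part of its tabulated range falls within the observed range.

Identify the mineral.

Magnetite

Metallic luster: leaves Galena, Molybdenite, Pyrite, Ilmenite, Hematite, Magnetite, Chromite.
Specific gravity 4.87-5.48: narrows the field to Pyrite, Hematite, Magnetite.
Isometric crystal system is inconsistent with Hematite.
No observable cleavage rules out Pyrite.
The only mineral consistent with every observation is Magnetite.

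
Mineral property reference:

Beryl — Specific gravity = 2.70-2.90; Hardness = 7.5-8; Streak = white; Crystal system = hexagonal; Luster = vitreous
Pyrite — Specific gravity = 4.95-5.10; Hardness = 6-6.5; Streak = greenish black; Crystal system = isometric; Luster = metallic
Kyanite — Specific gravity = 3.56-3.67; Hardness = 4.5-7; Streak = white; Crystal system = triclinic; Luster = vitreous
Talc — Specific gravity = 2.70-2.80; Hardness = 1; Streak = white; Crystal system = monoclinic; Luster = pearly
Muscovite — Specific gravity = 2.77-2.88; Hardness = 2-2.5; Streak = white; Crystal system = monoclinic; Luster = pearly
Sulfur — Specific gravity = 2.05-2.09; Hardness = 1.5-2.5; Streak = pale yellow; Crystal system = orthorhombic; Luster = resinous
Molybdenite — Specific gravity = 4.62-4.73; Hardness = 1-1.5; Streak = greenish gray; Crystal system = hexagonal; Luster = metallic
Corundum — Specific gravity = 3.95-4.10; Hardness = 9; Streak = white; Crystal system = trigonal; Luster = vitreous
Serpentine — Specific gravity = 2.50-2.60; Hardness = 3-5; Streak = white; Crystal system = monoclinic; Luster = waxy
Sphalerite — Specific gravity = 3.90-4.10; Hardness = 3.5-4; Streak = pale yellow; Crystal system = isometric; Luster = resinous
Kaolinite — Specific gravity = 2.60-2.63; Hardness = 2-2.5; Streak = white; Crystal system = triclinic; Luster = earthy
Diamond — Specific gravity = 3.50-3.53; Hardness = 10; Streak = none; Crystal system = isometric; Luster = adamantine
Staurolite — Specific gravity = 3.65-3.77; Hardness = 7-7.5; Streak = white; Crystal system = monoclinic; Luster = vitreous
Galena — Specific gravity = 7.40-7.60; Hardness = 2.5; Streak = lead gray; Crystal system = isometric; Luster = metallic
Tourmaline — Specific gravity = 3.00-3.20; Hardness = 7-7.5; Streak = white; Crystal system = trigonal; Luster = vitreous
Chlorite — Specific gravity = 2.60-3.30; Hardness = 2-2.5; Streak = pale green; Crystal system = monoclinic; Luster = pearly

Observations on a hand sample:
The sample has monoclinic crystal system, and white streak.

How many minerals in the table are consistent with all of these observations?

Monoclinic crystal system — only Talc, Muscovite, Serpentine, Staurolite, Chlorite remain.
White streak excludes Chlorite.
The minerals that satisfy all observations are Muscovite, Serpentine, Staurolite, Talc.
That is 4 minerals.

4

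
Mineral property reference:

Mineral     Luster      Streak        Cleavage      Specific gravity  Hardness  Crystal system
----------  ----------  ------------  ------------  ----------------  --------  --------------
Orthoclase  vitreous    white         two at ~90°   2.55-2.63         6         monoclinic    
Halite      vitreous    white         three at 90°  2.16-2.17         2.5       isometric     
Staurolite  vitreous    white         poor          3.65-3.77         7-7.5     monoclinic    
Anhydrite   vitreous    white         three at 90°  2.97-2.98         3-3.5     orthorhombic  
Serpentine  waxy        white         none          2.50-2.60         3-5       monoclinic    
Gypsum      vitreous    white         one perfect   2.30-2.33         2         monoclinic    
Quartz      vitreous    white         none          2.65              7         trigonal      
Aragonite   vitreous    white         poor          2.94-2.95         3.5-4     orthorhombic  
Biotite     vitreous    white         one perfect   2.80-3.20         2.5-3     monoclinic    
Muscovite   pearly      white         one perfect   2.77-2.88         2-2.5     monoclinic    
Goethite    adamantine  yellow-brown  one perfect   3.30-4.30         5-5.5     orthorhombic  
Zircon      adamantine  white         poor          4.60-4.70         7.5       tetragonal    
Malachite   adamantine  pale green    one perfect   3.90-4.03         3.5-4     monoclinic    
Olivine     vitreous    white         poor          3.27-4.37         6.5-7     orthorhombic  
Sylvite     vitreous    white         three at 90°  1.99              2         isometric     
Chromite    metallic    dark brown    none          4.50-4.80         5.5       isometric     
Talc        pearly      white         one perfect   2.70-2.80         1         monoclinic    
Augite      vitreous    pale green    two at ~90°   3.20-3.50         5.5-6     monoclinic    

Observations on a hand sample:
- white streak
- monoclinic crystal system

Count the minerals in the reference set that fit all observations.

7

White streak excludes Goethite, Malachite, Chromite, Augite.
Monoclinic crystal system — Orthoclase, Staurolite, Serpentine, Gypsum, Biotite, Muscovite, Talc remain.
The minerals that satisfy all observations are Biotite, Gypsum, Muscovite, Orthoclase, Serpentine, Staurolite, Talc.
That is 7 minerals.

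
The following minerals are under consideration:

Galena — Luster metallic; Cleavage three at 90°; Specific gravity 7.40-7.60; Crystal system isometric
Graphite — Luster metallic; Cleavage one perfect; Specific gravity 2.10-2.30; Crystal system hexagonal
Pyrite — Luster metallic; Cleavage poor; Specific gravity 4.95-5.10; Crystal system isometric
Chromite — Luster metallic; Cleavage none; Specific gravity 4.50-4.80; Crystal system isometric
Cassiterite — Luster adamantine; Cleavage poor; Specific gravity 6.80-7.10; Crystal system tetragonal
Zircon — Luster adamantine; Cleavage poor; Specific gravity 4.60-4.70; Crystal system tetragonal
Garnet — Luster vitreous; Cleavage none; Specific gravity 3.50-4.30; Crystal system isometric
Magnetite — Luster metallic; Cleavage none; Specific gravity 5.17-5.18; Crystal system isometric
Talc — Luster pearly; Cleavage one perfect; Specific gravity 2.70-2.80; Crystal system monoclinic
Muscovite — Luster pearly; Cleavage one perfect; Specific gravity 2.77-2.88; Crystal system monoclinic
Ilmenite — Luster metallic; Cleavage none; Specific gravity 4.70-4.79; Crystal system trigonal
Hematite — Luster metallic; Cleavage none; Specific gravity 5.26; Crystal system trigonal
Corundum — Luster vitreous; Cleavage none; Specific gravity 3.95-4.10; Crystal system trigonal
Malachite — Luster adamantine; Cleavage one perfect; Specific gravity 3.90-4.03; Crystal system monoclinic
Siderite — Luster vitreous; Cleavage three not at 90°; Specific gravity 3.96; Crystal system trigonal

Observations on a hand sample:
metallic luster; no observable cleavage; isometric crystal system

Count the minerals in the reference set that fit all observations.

2

Metallic luster: narrows the field to Galena, Graphite, Pyrite, Chromite, Magnetite, Ilmenite, Hematite.
No observable cleavage excludes Galena, Graphite, Pyrite.
Isometric crystal system rules out Ilmenite, Hematite.
Remaining candidates: Chromite, Magnetite.
That is 2 minerals.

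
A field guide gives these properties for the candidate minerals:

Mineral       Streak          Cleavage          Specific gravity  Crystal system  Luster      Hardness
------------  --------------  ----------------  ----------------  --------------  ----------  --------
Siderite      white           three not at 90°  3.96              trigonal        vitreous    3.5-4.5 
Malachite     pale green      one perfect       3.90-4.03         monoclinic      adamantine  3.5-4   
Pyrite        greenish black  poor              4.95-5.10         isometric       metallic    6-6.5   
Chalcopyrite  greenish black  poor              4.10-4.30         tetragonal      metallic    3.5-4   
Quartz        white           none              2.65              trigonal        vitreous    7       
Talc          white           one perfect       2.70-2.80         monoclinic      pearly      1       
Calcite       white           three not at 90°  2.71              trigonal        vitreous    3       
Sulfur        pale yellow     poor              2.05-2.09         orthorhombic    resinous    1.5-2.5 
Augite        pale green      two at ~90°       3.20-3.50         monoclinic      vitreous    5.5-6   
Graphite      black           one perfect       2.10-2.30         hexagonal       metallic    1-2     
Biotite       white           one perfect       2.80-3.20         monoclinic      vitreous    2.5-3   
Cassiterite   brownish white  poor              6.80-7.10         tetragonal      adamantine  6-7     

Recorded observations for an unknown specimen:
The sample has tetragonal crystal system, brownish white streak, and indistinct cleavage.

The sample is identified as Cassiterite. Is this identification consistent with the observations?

Tetragonal crystal system — fits Cassiterite (tetragonal system).
Brownish white streak — fits Cassiterite (brownish white streak).
Indistinct cleavage — fits Cassiterite (cleavage poor).
Nothing contradicts Cassiterite.

Consistent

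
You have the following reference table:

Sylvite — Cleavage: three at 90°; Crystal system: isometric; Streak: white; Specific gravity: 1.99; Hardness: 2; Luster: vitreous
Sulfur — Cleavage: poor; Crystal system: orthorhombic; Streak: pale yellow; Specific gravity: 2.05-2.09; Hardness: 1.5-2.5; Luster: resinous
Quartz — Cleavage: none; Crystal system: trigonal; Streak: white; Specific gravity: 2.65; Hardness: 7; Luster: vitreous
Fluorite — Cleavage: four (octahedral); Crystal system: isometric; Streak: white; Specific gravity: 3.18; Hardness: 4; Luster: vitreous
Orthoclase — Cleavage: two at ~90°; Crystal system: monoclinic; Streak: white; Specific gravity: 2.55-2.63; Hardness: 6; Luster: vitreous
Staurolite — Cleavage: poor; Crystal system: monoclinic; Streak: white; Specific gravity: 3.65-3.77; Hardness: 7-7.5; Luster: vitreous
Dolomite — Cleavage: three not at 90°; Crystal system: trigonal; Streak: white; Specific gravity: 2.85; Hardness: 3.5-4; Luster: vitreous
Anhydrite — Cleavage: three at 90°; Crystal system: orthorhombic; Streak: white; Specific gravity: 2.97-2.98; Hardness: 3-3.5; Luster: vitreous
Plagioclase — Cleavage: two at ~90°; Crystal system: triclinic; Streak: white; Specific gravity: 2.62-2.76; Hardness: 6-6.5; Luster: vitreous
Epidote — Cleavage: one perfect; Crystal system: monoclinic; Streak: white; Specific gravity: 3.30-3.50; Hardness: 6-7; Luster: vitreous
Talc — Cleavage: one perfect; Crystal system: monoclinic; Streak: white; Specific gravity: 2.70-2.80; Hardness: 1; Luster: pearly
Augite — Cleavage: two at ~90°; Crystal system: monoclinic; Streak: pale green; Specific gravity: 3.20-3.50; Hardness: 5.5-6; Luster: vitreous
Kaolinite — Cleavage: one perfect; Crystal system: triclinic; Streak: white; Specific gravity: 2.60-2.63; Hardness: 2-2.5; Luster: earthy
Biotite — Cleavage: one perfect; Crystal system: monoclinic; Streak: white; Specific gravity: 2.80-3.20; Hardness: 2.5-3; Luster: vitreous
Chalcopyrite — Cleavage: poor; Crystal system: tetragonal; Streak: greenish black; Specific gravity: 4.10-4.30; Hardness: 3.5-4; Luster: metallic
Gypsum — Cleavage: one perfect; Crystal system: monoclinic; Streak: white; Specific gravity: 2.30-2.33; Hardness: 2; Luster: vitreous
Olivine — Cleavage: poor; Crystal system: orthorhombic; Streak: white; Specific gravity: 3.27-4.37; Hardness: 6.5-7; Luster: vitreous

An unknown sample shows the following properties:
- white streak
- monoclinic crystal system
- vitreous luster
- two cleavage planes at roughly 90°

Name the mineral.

Orthoclase

White streak eliminates Sulfur, Augite, Chalcopyrite.
Monoclinic crystal system: leaves Orthoclase, Staurolite, Epidote, Talc, Biotite, Gypsum.
Vitreous luster is inconsistent with Talc.
Two cleavage planes at roughly 90°: leaves Orthoclase.
The only mineral consistent with every observation is Orthoclase.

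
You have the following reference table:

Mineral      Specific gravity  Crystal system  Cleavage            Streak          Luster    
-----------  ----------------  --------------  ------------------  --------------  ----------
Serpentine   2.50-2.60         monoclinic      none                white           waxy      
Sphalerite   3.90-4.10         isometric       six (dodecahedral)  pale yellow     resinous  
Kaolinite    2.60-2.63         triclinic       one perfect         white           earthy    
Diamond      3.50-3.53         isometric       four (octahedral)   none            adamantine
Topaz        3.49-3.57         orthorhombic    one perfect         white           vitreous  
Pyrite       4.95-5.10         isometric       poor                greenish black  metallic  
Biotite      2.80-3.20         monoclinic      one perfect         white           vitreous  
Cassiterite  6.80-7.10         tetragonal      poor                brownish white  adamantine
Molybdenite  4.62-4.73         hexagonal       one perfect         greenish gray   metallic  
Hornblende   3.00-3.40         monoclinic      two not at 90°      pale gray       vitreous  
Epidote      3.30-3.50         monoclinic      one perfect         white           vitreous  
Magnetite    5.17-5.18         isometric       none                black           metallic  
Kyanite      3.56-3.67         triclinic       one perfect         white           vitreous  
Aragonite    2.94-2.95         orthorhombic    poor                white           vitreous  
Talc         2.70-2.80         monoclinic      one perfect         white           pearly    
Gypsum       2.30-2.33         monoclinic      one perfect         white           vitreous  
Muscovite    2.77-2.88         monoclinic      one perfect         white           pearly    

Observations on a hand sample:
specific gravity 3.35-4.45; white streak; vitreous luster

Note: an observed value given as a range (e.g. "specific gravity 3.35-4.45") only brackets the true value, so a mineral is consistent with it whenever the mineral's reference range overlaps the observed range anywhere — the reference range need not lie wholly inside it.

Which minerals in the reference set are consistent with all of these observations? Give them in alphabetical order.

Specific gravity 3.35-4.45: narrows the field to Sphalerite, Diamond, Topaz, Hornblende, Epidote, Kyanite.
White streak rules out Sphalerite, Diamond, Hornblende.
Vitreous luster: no further eliminations.
The minerals that satisfy all observations are Epidote, Kyanite, Topaz.

Epidote, Kyanite, Topaz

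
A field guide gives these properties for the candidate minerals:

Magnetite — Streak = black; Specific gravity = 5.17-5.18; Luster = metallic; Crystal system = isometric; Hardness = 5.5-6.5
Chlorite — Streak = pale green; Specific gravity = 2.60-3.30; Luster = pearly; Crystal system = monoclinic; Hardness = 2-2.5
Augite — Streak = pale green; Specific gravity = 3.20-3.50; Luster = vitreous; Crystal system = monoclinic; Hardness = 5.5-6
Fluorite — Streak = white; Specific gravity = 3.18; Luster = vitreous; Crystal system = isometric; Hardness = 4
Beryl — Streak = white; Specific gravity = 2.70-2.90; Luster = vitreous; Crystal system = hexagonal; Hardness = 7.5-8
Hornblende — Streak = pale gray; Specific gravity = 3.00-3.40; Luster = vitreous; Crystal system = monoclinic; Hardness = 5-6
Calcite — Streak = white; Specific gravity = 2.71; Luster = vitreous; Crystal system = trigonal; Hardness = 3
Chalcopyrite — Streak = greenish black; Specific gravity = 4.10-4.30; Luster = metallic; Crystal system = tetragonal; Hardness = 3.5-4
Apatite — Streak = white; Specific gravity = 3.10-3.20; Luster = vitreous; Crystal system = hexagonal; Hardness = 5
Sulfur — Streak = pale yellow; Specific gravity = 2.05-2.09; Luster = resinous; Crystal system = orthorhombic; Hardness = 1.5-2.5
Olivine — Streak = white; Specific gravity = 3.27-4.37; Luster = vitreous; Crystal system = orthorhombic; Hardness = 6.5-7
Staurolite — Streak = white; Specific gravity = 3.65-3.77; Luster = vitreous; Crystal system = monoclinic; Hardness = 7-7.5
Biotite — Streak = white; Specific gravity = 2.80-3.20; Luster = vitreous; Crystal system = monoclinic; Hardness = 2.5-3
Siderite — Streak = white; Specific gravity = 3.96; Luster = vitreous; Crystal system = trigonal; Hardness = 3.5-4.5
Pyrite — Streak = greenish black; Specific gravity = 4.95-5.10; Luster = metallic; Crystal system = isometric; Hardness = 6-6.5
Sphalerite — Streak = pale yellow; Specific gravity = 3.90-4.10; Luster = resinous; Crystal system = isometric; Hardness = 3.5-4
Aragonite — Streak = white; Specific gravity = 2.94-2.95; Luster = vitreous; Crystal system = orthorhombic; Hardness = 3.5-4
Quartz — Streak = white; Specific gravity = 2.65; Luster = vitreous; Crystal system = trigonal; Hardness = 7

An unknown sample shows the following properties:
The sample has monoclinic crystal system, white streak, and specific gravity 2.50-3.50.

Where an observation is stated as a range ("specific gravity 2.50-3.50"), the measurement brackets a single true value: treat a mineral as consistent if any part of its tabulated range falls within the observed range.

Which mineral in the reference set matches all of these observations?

Monoclinic crystal system — narrows the field to Chlorite, Augite, Hornblende, Staurolite, Biotite.
White streak — leaves Staurolite, Biotite.
Specific gravity 2.50-3.50 eliminates Staurolite.
Biotite is the sole remaining match.

Biotite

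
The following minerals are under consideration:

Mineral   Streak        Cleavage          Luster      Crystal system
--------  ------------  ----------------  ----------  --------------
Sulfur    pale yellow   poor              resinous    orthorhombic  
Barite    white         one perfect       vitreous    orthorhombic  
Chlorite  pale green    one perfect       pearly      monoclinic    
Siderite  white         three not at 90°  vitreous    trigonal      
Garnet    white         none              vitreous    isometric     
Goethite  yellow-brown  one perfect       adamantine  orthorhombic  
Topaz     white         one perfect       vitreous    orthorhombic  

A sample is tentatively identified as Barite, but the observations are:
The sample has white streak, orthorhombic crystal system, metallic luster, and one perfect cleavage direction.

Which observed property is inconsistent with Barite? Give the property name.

luster

White streak: Barite has white streak — agrees.
Orthorhombic crystal system: Barite has orthorhombic system — agrees.
Metallic luster: Barite has vitreous luster — does not match.
One perfect cleavage direction: Barite has cleavage one perfect — agrees.
Everything matches except the luster.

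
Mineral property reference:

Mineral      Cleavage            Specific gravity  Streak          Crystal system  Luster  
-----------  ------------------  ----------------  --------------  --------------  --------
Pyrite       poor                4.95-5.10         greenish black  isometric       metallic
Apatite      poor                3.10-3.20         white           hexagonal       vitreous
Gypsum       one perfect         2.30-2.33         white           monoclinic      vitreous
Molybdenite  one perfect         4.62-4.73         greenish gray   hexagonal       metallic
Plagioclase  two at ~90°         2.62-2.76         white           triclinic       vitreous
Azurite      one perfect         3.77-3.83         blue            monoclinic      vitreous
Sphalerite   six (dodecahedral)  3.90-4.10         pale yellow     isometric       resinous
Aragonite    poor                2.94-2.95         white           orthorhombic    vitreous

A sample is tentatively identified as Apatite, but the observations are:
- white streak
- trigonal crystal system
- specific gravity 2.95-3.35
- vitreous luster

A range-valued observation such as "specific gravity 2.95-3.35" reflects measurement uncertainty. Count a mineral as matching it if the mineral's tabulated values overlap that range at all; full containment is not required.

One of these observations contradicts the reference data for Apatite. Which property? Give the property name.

White streak: Apatite has white streak — agrees.
Trigonal crystal system: Apatite has hexagonal system — does not match.
Specific gravity 2.95-3.35: Apatite has SG 3.10-3.20 — agrees.
Vitreous luster: Apatite has vitreous luster — agrees.
Everything matches except the crystal system.

crystal system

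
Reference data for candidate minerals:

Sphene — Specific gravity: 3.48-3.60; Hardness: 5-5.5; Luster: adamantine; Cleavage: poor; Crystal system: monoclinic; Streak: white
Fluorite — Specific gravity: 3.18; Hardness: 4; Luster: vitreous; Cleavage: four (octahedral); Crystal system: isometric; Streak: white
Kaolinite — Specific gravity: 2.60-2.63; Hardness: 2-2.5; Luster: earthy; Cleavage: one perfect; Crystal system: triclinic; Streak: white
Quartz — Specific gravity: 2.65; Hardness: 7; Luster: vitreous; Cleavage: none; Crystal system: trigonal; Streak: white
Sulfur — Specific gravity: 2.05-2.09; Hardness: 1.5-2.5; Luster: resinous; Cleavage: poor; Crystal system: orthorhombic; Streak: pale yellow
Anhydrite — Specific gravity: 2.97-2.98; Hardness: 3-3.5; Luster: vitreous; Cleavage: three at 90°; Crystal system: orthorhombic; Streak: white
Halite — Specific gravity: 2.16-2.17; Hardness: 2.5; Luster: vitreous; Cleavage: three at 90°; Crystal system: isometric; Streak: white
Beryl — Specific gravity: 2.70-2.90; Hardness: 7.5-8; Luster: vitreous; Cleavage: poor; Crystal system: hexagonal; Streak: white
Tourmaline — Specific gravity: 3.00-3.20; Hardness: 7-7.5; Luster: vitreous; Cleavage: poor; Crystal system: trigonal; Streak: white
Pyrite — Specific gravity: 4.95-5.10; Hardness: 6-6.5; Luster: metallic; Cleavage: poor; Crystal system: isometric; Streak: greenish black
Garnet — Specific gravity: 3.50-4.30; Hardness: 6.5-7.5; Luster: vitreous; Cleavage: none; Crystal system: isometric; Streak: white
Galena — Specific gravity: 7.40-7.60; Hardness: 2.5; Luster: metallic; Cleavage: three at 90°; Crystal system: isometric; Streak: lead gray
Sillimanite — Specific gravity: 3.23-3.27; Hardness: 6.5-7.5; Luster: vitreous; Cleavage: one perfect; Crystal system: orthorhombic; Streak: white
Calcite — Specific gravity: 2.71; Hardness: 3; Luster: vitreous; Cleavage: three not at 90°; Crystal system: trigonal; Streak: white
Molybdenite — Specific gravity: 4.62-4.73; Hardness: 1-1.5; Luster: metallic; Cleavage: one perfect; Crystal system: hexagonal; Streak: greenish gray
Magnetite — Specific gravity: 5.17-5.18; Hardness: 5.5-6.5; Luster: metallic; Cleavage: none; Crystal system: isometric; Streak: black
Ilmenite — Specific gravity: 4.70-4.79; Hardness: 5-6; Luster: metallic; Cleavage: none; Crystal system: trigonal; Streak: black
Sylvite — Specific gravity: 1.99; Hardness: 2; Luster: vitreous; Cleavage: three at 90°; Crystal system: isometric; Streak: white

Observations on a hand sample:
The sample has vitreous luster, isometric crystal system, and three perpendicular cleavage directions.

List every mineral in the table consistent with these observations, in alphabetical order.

Vitreous luster: only Fluorite, Quartz, Anhydrite, Halite, Beryl, Tourmaline, Garnet, Sillimanite, Calcite, Sylvite remain.
Isometric crystal system: leaves Fluorite, Halite, Garnet, Sylvite.
Three perpendicular cleavage directions rules out Fluorite, Garnet.
The minerals that satisfy all observations are Halite, Sylvite.

Halite, Sylvite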